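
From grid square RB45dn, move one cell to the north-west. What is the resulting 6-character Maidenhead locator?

RB45co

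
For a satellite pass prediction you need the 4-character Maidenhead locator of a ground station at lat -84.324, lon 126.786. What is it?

Add 180° to longitude and 90° to latitude: 306.79, 5.68.
Field: lon ⌊306.79/20⌋ = 15 → P; lat ⌊5.68/10⌋ = 0 → A.
Square: lon ⌊6.79/2⌋ = 3; lat ⌊5.68/1⌋ = 5.

PA35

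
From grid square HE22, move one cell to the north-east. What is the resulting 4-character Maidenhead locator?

Longitude square 2; +1 → 3.
Latitude square 2; +1 → 3.

HE33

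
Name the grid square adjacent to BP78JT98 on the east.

Longitude extended square 9; +1 → 10, wraps to 0, carry into subsquare.
Longitude subsquare j = 9; +1 → 10 = k.
The latitude characters are unchanged.

BP78kt08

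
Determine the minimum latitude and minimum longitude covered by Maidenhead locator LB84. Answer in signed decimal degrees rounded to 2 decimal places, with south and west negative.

-76.00, 56.00

Field L=11, B=1: +11·20° lon, +1·10° lat → SW at lon 40°, lat -80°.
Square 8, 4: +8·2° lon, +4·1° lat → SW at lon 56°, lat -76°.
latitude -76.00, longitude 56.00.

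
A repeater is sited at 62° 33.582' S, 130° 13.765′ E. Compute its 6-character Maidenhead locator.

PC57ck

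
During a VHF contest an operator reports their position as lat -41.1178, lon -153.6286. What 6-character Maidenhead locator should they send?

BE38ev

Offset from 180°W / 90°S: lon 26.3714°, lat 48.8822°.
Field (20°×10°, letters A–R): lon ⌊26.3714/20⌋ = 1 → B; lat ⌊48.8822/10⌋ = 4 → E.
Square (2°×1°, digits 0–9): lon ⌊6.3714/2⌋ = 3; lat ⌊8.8822/1⌋ = 8.
Subsquare (5′×2.5′, letters a–x): lon ⌊0.3714/0.0833333⌋ = 4 → e; lat ⌊0.8822/0.0416667⌋ = 21 → v.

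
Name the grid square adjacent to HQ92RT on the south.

HQ92rs

Latitude subsquare t = 19; −1 → 18 = s.
The longitude characters are unchanged.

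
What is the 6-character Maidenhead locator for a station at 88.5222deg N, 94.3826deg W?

Shift to the Maidenhead origin (180°W, 90°S): lon 85.6174, lat 178.5222.
Field: lon ⌊85.6174/20⌋ = 4 → E; lat ⌊178.5222/10⌋ = 17 → R.
Square: lon ⌊5.6174/2⌋ = 2; lat ⌊8.5222/1⌋ = 8.
Subsquare: lon ⌊1.6174/0.0833333⌋ = 19 → t; lat ⌊0.5222/0.0416667⌋ = 12 → m.

ER28tm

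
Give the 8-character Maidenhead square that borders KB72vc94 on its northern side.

KB72vc95

Latitude extended square 4; +1 → 5.
The longitude characters are unchanged.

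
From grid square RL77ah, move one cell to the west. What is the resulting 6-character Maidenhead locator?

RL67xh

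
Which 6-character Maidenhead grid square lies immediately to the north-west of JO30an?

JO20xo

Longitude subsquare a = 0; −1 → -1, wraps to 23 = x, carry into square.
Longitude square 3; −1 → 2.
Latitude subsquare n = 13; +1 → 14 = o.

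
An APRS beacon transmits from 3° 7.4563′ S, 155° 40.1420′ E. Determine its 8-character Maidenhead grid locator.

QI76uv00

Shift to the Maidenhead origin (180°W, 90°S): lon 335.66903, lat 86.87573.
Field: 335.66903/20 → 16 → Q, 86.87573/10 → 8 → I; chars QI.
Square: 15.66903/2 → 7, 6.87573/1 → 6; chars 76.
Subsquare: 1.66903/0.0833333 → 20 → u, 0.87573/0.0416667 → 21 → v; chars uv.
Extended square: 0.00237/0.00833333 → 0, 0.00073/0.00416667 → 0; chars 00.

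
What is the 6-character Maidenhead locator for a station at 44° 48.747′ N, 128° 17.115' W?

Shift to the Maidenhead origin (180°W, 90°S): lon 51.7148, lat 134.8125.
Field: 51.7148/20 → 2 → C, 134.8125/10 → 13 → N; chars CN.
Square: 11.7148/2 → 5, 4.8125/1 → 4; chars 54.
Subsquare: 1.7148/0.0833333 → 20 → u, 0.8125/0.0416667 → 19 → t; chars ut.

CN54ut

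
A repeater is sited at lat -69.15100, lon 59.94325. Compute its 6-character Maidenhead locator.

LC90xu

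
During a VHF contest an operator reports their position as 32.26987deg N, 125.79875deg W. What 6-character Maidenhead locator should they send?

CM72cg

Offset from 180°W / 90°S: lon 54.2013°, lat 122.2699°.
Field (20°×10°, letters A–R): lon ⌊54.2013/20⌋ = 2 → C; lat ⌊122.2699/10⌋ = 12 → M.
Square (2°×1°, digits 0–9): lon ⌊14.2013/2⌋ = 7; lat ⌊2.2699/1⌋ = 2.
Subsquare (5′×2.5′, letters a–x): lon ⌊0.2013/0.0833333⌋ = 2 → c; lat ⌊0.2699/0.0416667⌋ = 6 → g.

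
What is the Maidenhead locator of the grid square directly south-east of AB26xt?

AB36as

Longitude subsquare x = 23; +1 → 24, wraps to 0 = a, carry into square.
Longitude square 2; +1 → 3.
Latitude subsquare t = 19; −1 → 18 = s.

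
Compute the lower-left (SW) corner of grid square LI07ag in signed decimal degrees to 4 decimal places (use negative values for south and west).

-2.7500, 40.0000

Field L=11, I=8: +11·20° lon, +8·10° lat → SW at lon 40°, lat -10°.
Square 0, 7: +0·2° lon, +7·1° lat → SW at lon 40°, lat -3°.
Subsquare a=0, g=6: +0·0.0833333° lon, +6·0.0416667° lat → SW at lon 40°, lat -2.75°.
latitude -2.7500, longitude 40.0000.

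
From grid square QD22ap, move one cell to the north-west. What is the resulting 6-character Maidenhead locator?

QD12xq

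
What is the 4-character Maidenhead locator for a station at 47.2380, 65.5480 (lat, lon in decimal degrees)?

MN27

Add 180° to longitude and 90° to latitude: 245.55, 137.24.
Field: 245.55/20 → 12 → M, 137.24/10 → 13 → N; chars MN.
Square: 5.55/2 → 2, 7.24/1 → 7; chars 27.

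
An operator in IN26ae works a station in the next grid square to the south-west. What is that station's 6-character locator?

IN16xd

Longitude subsquare a = 0; −1 → -1, wraps to 23 = x, carry into square.
Longitude square 2; −1 → 1.
Latitude subsquare e = 4; −1 → 3 = d.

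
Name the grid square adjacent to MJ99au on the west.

MJ89xu

Longitude subsquare a = 0; −1 → -1, wraps to 23 = x, carry into square.
Longitude square 9; −1 → 8.
The latitude characters are unchanged.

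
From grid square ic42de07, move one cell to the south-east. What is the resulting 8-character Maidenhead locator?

IC42de16

Longitude extended square 0; +1 → 1.
Latitude extended square 7; −1 → 6.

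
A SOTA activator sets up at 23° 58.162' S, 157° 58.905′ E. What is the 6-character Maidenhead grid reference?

QG86xa

Offset from 180°W / 90°S: lon 337.9818°, lat 66.0306°.
Field: 337.9818/20 → 16 → Q, 66.0306/10 → 6 → G; chars QG.
Square: 17.9818/2 → 8, 6.0306/1 → 6; chars 86.
Subsquare: 1.9818/0.0833333 → 23 → x, 0.0306/0.0416667 → 0 → a; chars xa.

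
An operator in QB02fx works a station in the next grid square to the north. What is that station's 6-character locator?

QB03fa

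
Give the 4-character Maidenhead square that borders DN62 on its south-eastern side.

DN71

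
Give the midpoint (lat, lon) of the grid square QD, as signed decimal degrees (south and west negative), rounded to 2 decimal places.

Field Q=16, D=3: +16·20° lon, +3·10° lat → SW at lon 140°, lat -60°.
Cell spans 20° lon × 10° lat. Centre is SW corner plus half of each.
latitude -55.00, longitude 150.00.

-55.00, 150.00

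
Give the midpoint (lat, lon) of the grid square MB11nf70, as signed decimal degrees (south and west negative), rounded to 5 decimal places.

-78.78958, 63.14583

Field M=12, B=1: +12·20° lon, +1·10° lat → SW at lon 60°, lat -80°.
Square 1, 1: +1·2° lon, +1·1° lat → SW at lon 62°, lat -79°.
Subsquare n=13, f=5: +13·0.0833333° lon, +5·0.0416667° lat → SW at lon 63.0833°, lat -78.7917°.
Extended square 7, 0: +7·0.00833333° lon, +0·0.00416667° lat → SW at lon 63.1417°, lat -78.7917°.
Cell spans 0.00833333° lon × 0.00416667° lat. Centre is SW corner plus half of each.
latitude -78.78958, longitude 63.14583.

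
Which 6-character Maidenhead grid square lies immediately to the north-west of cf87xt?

CF87wu

Longitude subsquare x = 23; −1 → 22 = w.
Latitude subsquare t = 19; +1 → 20 = u.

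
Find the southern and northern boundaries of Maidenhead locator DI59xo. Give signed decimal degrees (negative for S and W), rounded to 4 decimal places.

-0.4167, -0.3750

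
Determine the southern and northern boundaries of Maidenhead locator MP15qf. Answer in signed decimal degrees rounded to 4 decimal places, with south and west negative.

65.2083, 65.2500

Field M=12, P=15: +12·20° lon, +15·10° lat → SW at lon 60°, lat 60°.
Square 1, 5: +1·2° lon, +5·1° lat → SW at lon 62°, lat 65°.
Subsquare q=16, f=5: +16·0.0833333° lon, +5·0.0416667° lat → SW at lon 63.3333°, lat 65.2083°.
Cell spans 0.0833333° lon × 0.0416667° lat.
south 65.2083, north 65.2500.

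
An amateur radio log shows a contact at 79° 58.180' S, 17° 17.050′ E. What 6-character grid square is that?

Shift to the Maidenhead origin (180°W, 90°S): lon 197.2842, lat 10.0303.
Field (20°×10°, letters A–R): 197.2842/20 → 9 → J, 10.0303/10 → 1 → B; chars JB.
Square (2°×1°, digits 0–9): 17.2842/2 → 8, 0.0303/1 → 0; chars 80.
Subsquare (5′×2.5′, letters a–x): 1.2842/0.0833333 → 15 → p, 0.0303/0.0416667 → 0 → a; chars pa.

JB80pa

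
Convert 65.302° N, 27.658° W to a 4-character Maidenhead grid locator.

Shift to the Maidenhead origin (180°W, 90°S): lon 152.34, lat 155.30.
Field (20°×10°, letters A–R): 152.34/20 → 7 → H, 155.30/10 → 15 → P; chars HP.
Square (2°×1°, digits 0–9): 12.34/2 → 6, 5.30/1 → 5; chars 65.

HP65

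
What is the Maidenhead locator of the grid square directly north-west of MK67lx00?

MK67kx91

Longitude extended square 0; −1 → -1, wraps to 9, carry into subsquare.
Longitude subsquare l = 11; −1 → 10 = k.
Latitude extended square 0; +1 → 1.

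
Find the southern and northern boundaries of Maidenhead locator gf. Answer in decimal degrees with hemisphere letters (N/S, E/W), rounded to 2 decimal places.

Field G=6, F=5: +6·20° lon, +5·10° lat → SW at lon -60°, lat -40°.
Cell spans 20° lon × 10° lat.
south 40.00° S, north 30.00° S.

40.00° S, 30.00° S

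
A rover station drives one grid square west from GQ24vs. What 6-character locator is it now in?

Longitude subsquare v = 21; −1 → 20 = u.
The latitude characters are unchanged.

GQ24us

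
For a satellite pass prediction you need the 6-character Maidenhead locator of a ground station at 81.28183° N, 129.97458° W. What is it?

CR51ag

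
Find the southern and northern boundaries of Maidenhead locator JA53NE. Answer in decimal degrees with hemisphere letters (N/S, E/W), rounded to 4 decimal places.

86.8333° S, 86.7917° S

Field J=9, A=0: +9·20° lon, +0·10° lat → SW at lon 0°, lat -90°.
Square 5, 3: +5·2° lon, +3·1° lat → SW at lon 10°, lat -87°.
Subsquare n=13, e=4: +13·0.0833333° lon, +4·0.0416667° lat → SW at lon 11.0833°, lat -86.8333°.
Cell spans 0.0833333° lon × 0.0416667° lat.
south 86.8333° S, north 86.7917° S.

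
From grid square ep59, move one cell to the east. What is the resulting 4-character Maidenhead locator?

EP69

Longitude square 5; +1 → 6.
The latitude characters are unchanged.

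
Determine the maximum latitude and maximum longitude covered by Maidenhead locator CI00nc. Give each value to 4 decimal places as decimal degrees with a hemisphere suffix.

9.8750° S, 138.8333° W

Field C=2, I=8: +2·20° lon, +8·10° lat → SW at lon -140°, lat -10°.
Square 0, 0: +0·2° lon, +0·1° lat → SW at lon -140°, lat -10°.
Subsquare n=13, c=2: +13·0.0833333° lon, +2·0.0416667° lat → SW at lon -138.917°, lat -9.91667°.
Cell spans 0.0833333° lon × 0.0416667° lat. NE corner is SW corner plus one full cell.
latitude 9.8750° S, longitude 138.8333° W.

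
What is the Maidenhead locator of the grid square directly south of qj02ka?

Latitude subsquare a = 0; −1 → -1, wraps to 23 = x, carry into square.
Latitude square 2; −1 → 1.
The longitude characters are unchanged.

QJ01kx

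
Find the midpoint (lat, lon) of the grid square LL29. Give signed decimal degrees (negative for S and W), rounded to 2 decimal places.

Field L=11, L=11: +11·20° lon, +11·10° lat → SW at lon 40°, lat 20°.
Square 2, 9: +2·2° lon, +9·1° lat → SW at lon 44°, lat 29°.
Cell spans 2° lon × 1° lat. Centre is SW corner plus half of each.
latitude 29.50, longitude 45.00.

29.50, 45.00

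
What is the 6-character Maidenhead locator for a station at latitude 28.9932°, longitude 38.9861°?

Shift to the Maidenhead origin (180°W, 90°S): lon 218.9861, lat 118.9932.
Field: lon ⌊218.9861/20⌋ = 10 → K; lat ⌊118.9932/10⌋ = 11 → L.
Square: lon ⌊18.9861/2⌋ = 9; lat ⌊8.9932/1⌋ = 8.
Subsquare: lon ⌊0.9861/0.0833333⌋ = 11 → l; lat ⌊0.9932/0.0416667⌋ = 23 → x.

KL98lx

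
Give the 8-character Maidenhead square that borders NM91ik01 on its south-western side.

Longitude extended square 0; −1 → -1, wraps to 9, carry into subsquare.
Longitude subsquare i = 8; −1 → 7 = h.
Latitude extended square 1; −1 → 0.

NM91hk90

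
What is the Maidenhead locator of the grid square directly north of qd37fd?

Latitude subsquare d = 3; +1 → 4 = e.
The longitude characters are unchanged.

QD37fe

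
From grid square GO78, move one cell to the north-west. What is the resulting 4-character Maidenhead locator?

GO69

Longitude square 7; −1 → 6.
Latitude square 8; +1 → 9.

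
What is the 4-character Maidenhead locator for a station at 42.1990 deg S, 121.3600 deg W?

CE97

Shift to the Maidenhead origin (180°W, 90°S): lon 58.64, lat 47.80.
Field: lon ⌊58.64/20⌋ = 2 → C; lat ⌊47.80/10⌋ = 4 → E.
Square: lon ⌊18.64/2⌋ = 9; lat ⌊7.80/1⌋ = 7.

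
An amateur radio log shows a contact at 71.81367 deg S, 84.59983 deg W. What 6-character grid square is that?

EB78qe

Shift to the Maidenhead origin (180°W, 90°S): lon 95.4002, lat 18.1863.
Field: lon ⌊95.4002/20⌋ = 4 → E; lat ⌊18.1863/10⌋ = 1 → B.
Square: lon ⌊15.4002/2⌋ = 7; lat ⌊8.1863/1⌋ = 8.
Subsquare: lon ⌊1.4002/0.0833333⌋ = 16 → q; lat ⌊0.1863/0.0416667⌋ = 4 → e.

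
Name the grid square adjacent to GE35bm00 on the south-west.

Longitude extended square 0; −1 → -1, wraps to 9, carry into subsquare.
Longitude subsquare b = 1; −1 → 0 = a.
Latitude extended square 0; −1 → -1, wraps to 9, carry into subsquare.
Latitude subsquare m = 12; −1 → 11 = l.

GE35al99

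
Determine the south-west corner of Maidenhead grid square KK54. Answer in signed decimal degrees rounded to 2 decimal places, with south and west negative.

14.00, 30.00

Field K=10, K=10: +10·20° lon, +10·10° lat → SW at lon 20°, lat 10°.
Square 5, 4: +5·2° lon, +4·1° lat → SW at lon 30°, lat 14°.
latitude 14.00, longitude 30.00.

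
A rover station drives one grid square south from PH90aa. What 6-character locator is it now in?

PG99ax

Latitude subsquare a = 0; −1 → -1, wraps to 23 = x, carry into square.
Latitude square 0; −1 → -1, wraps to 9, carry into field.
Latitude field H = 7; −1 → 6 = G.
The longitude characters are unchanged.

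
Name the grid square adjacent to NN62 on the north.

NN63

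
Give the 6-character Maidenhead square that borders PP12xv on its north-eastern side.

Longitude subsquare x = 23; +1 → 24, wraps to 0 = a, carry into square.
Longitude square 1; +1 → 2.
Latitude subsquare v = 21; +1 → 22 = w.

PP22aw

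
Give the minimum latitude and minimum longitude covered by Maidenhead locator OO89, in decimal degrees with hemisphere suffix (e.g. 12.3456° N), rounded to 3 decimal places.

Field O=14, O=14: +14·20° lon, +14·10° lat → SW at lon 100°, lat 50°.
Square 8, 9: +8·2° lon, +9·1° lat → SW at lon 116°, lat 59°.
latitude 59.000° N, longitude 116.000° E.

59.000° N, 116.000° E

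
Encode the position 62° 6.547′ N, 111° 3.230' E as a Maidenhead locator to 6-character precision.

Shift to the Maidenhead origin (180°W, 90°S): lon 291.0538, lat 152.1091.
Field: lon ⌊291.0538/20⌋ = 14 → O; lat ⌊152.1091/10⌋ = 15 → P.
Square: lon ⌊11.0538/2⌋ = 5; lat ⌊2.1091/1⌋ = 2.
Subsquare: lon ⌊1.0538/0.0833333⌋ = 12 → m; lat ⌊0.1091/0.0416667⌋ = 2 → c.

OP52mc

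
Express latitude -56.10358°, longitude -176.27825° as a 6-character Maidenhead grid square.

Offset from 180°W / 90°S: lon 3.7217°, lat 33.8964°.
Field: 3.7217/20 → 0 → A, 33.8964/10 → 3 → D; chars AD.
Square: 3.7217/2 → 1, 3.8964/1 → 3; chars 13.
Subsquare: 1.7217/0.0833333 → 20 → u, 0.8964/0.0416667 → 21 → v; chars uv.

AD13uv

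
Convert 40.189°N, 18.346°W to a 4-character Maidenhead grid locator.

IN00

Shift to the Maidenhead origin (180°W, 90°S): lon 161.65, lat 130.19.
Field (20°×10°, letters A–R): lon ⌊161.65/20⌋ = 8 → I; lat ⌊130.19/10⌋ = 13 → N.
Square (2°×1°, digits 0–9): lon ⌊1.65/2⌋ = 0; lat ⌊0.19/1⌋ = 0.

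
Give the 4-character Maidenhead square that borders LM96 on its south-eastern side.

Longitude square 9; +1 → 10, wraps to 0, carry into field.
Longitude field L = 11; +1 → 12 = M.
Latitude square 6; −1 → 5.

MM05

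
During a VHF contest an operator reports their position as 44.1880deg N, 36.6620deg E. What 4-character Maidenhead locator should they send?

KN84

Add 180° to longitude and 90° to latitude: 216.66, 134.19.
Field (20°×10°, letters A–R): lon ⌊216.66/20⌋ = 10 → K; lat ⌊134.19/10⌋ = 13 → N.
Square (2°×1°, digits 0–9): lon ⌊16.66/2⌋ = 8; lat ⌊4.19/1⌋ = 4.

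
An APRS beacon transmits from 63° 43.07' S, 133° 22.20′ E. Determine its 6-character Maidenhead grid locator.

PC66qg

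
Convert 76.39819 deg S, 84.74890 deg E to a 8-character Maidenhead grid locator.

NB23io94

Shift to the Maidenhead origin (180°W, 90°S): lon 264.74890, lat 13.60181.
Field: lon ⌊264.74890/20⌋ = 13 → N; lat ⌊13.60181/10⌋ = 1 → B.
Square: lon ⌊4.74890/2⌋ = 2; lat ⌊3.60181/1⌋ = 3.
Subsquare: lon ⌊0.74890/0.0833333⌋ = 8 → i; lat ⌊0.60181/0.0416667⌋ = 14 → o.
Extended square: lon ⌊0.08223/0.00833333⌋ = 9; lat ⌊0.01848/0.00416667⌋ = 4.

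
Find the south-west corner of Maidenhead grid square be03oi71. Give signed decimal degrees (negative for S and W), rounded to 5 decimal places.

Field B=1, E=4: +1·20° lon, +4·10° lat → SW at lon -160°, lat -50°.
Square 0, 3: +0·2° lon, +3·1° lat → SW at lon -160°, lat -47°.
Subsquare o=14, i=8: +14·0.0833333° lon, +8·0.0416667° lat → SW at lon -158.833°, lat -46.6667°.
Extended square 7, 1: +7·0.00833333° lon, +1·0.00416667° lat → SW at lon -158.775°, lat -46.6625°.
latitude -46.66250, longitude -158.77500.

-46.66250, -158.77500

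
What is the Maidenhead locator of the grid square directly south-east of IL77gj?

IL77hi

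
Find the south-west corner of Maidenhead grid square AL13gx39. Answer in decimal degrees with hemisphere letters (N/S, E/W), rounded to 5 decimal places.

23.99583° N, 177.47500° W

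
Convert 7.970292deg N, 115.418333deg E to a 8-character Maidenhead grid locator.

Shift to the Maidenhead origin (180°W, 90°S): lon 295.41833, lat 97.97029.
Field (20°×10°, letters A–R): 295.41833/20 → 14 → O, 97.97029/10 → 9 → J; chars OJ.
Square (2°×1°, digits 0–9): 15.41833/2 → 7, 7.97029/1 → 7; chars 77.
Subsquare (5′×2.5′, letters a–x): 1.41833/0.0833333 → 17 → r, 0.97029/0.0416667 → 23 → x; chars rx.
Extended square (30″×15″, digits 0–9): 0.00167/0.00833333 → 0, 0.01196/0.00416667 → 2; chars 02.

OJ77rx02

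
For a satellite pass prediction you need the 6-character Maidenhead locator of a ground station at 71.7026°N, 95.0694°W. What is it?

EQ21lq

Offset from 180°W / 90°S: lon 84.9306°, lat 161.7026°.
Field: lon ⌊84.9306/20⌋ = 4 → E; lat ⌊161.7026/10⌋ = 16 → Q.
Square: lon ⌊4.9306/2⌋ = 2; lat ⌊1.7026/1⌋ = 1.
Subsquare: lon ⌊0.9306/0.0833333⌋ = 11 → l; lat ⌊0.7026/0.0416667⌋ = 16 → q.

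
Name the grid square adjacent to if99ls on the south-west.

IF99kr

Longitude subsquare l = 11; −1 → 10 = k.
Latitude subsquare s = 18; −1 → 17 = r.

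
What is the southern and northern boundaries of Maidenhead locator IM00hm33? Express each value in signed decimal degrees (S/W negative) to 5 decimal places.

30.51250, 30.51667

Field I=8, M=12: +8·20° lon, +12·10° lat → SW at lon -20°, lat 30°.
Square 0, 0: +0·2° lon, +0·1° lat → SW at lon -20°, lat 30°.
Subsquare h=7, m=12: +7·0.0833333° lon, +12·0.0416667° lat → SW at lon -19.4167°, lat 30.5°.
Extended square 3, 3: +3·0.00833333° lon, +3·0.00416667° lat → SW at lon -19.3917°, lat 30.5125°.
Cell spans 0.00833333° lon × 0.00416667° lat.
south 30.51250, north 30.51667.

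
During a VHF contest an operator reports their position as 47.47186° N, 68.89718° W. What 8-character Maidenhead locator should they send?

FN57nl23

Offset from 180°W / 90°S: lon 111.10282°, lat 137.47186°.
Field (20°×10°, letters A–R): 111.10282/20 → 5 → F, 137.47186/10 → 13 → N; chars FN.
Square (2°×1°, digits 0–9): 11.10282/2 → 5, 7.47186/1 → 7; chars 57.
Subsquare (5′×2.5′, letters a–x): 1.10282/0.0833333 → 13 → n, 0.47186/0.0416667 → 11 → l; chars nl.
Extended square (30″×15″, digits 0–9): 0.01949/0.00833333 → 2, 0.01353/0.00416667 → 3; chars 23.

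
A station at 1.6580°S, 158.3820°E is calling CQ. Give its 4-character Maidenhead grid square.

QI98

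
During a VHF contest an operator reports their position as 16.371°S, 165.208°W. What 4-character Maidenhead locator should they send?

Offset from 180°W / 90°S: lon 14.79°, lat 73.63°.
Field: 14.79/20 → 0 → A, 73.63/10 → 7 → H; chars AH.
Square: 14.79/2 → 7, 3.63/1 → 3; chars 73.

AH73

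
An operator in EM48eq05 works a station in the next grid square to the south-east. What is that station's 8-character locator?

EM48eq14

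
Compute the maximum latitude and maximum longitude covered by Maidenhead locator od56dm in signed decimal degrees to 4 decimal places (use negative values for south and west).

Field O=14, D=3: +14·20° lon, +3·10° lat → SW at lon 100°, lat -60°.
Square 5, 6: +5·2° lon, +6·1° lat → SW at lon 110°, lat -54°.
Subsquare d=3, m=12: +3·0.0833333° lon, +12·0.0416667° lat → SW at lon 110.25°, lat -53.5°.
Cell spans 0.0833333° lon × 0.0416667° lat. NE corner is SW corner plus one full cell.
latitude -53.4583, longitude 110.3333.

-53.4583, 110.3333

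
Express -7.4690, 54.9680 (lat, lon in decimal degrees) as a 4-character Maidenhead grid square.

LI72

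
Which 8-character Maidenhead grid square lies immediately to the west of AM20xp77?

Longitude extended square 7; −1 → 6.
The latitude characters are unchanged.

AM20xp67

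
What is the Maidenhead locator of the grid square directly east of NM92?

Longitude square 9; +1 → 10, wraps to 0, carry into field.
Longitude field N = 13; +1 → 14 = O.
The latitude characters are unchanged.

OM02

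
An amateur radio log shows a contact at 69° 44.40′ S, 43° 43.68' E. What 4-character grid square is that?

Add 180° to longitude and 90° to latitude: 223.73, 20.26.
Field: lon ⌊223.73/20⌋ = 11 → L; lat ⌊20.26/10⌋ = 2 → C.
Square: lon ⌊3.73/2⌋ = 1; lat ⌊0.26/1⌋ = 0.

LC10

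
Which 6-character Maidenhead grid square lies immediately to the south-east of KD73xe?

KD83ad

Longitude subsquare x = 23; +1 → 24, wraps to 0 = a, carry into square.
Longitude square 7; +1 → 8.
Latitude subsquare e = 4; −1 → 3 = d.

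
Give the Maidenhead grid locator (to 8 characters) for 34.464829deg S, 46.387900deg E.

LF35em68

Add 180° to longitude and 90° to latitude: 226.38790, 55.53517.
Field: 226.38790/20 → 11 → L, 55.53517/10 → 5 → F; chars LF.
Square: 6.38790/2 → 3, 5.53517/1 → 5; chars 35.
Subsquare: 0.38790/0.0833333 → 4 → e, 0.53517/0.0416667 → 12 → m; chars em.
Extended square: 0.05457/0.00833333 → 6, 0.03517/0.00416667 → 8; chars 68.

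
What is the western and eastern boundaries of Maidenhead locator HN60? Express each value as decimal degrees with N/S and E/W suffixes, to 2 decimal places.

28.00° W, 26.00° W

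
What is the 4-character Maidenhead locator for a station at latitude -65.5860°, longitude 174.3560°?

RC74

Shift to the Maidenhead origin (180°W, 90°S): lon 354.36, lat 24.41.
Field: 354.36/20 → 17 → R, 24.41/10 → 2 → C; chars RC.
Square: 14.36/2 → 7, 4.41/1 → 4; chars 74.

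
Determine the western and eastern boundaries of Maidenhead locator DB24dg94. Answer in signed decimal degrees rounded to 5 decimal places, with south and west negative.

Field D=3, B=1: +3·20° lon, +1·10° lat → SW at lon -120°, lat -80°.
Square 2, 4: +2·2° lon, +4·1° lat → SW at lon -116°, lat -76°.
Subsquare d=3, g=6: +3·0.0833333° lon, +6·0.0416667° lat → SW at lon -115.75°, lat -75.75°.
Extended square 9, 4: +9·0.00833333° lon, +4·0.00416667° lat → SW at lon -115.675°, lat -75.7333°.
Cell spans 0.00833333° lon × 0.00416667° lat.
west -115.67500, east -115.66667.

-115.67500, -115.66667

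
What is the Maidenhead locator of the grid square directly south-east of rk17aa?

RK16bx

Longitude subsquare a = 0; +1 → 1 = b.
Latitude subsquare a = 0; −1 → -1, wraps to 23 = x, carry into square.
Latitude square 7; −1 → 6.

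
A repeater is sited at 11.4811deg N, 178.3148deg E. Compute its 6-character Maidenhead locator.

RK91dl

Add 180° to longitude and 90° to latitude: 358.3148, 101.4811.
Field: lon ⌊358.3148/20⌋ = 17 → R; lat ⌊101.4811/10⌋ = 10 → K.
Square: lon ⌊18.3148/2⌋ = 9; lat ⌊1.4811/1⌋ = 1.
Subsquare: lon ⌊0.3148/0.0833333⌋ = 3 → d; lat ⌊0.4811/0.0416667⌋ = 11 → l.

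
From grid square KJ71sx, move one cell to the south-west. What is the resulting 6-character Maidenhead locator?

Longitude subsquare s = 18; −1 → 17 = r.
Latitude subsquare x = 23; −1 → 22 = w.

KJ71rw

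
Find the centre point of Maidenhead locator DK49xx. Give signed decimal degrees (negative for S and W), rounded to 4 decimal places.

19.9792, -110.0417

Field D=3, K=10: +3·20° lon, +10·10° lat → SW at lon -120°, lat 10°.
Square 4, 9: +4·2° lon, +9·1° lat → SW at lon -112°, lat 19°.
Subsquare x=23, x=23: +23·0.0833333° lon, +23·0.0416667° lat → SW at lon -110.083°, lat 19.9583°.
Cell spans 0.0833333° lon × 0.0416667° lat. Centre is SW corner plus half of each.
latitude 19.9792, longitude -110.0417.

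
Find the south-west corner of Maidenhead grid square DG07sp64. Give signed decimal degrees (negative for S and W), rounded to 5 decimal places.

Field D=3, G=6: +3·20° lon, +6·10° lat → SW at lon -120°, lat -30°.
Square 0, 7: +0·2° lon, +7·1° lat → SW at lon -120°, lat -23°.
Subsquare s=18, p=15: +18·0.0833333° lon, +15·0.0416667° lat → SW at lon -118.5°, lat -22.375°.
Extended square 6, 4: +6·0.00833333° lon, +4·0.00416667° lat → SW at lon -118.45°, lat -22.3583°.
latitude -22.35833, longitude -118.45000.

-22.35833, -118.45000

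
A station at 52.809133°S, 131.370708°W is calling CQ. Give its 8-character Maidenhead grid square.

CD47he55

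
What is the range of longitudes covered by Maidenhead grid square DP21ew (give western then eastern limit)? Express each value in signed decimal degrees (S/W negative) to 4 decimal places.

-115.6667, -115.5833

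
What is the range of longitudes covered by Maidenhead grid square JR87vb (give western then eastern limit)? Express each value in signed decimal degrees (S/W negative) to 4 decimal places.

17.7500, 17.8333

Field J=9, R=17: +9·20° lon, +17·10° lat → SW at lon 0°, lat 80°.
Square 8, 7: +8·2° lon, +7·1° lat → SW at lon 16°, lat 87°.
Subsquare v=21, b=1: +21·0.0833333° lon, +1·0.0416667° lat → SW at lon 17.75°, lat 87.0417°.
Cell spans 0.0833333° lon × 0.0416667° lat.
west 17.7500, east 17.8333.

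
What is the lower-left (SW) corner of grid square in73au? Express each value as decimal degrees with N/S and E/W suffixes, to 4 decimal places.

43.8333° N, 6.0000° W

Field I=8, N=13: +8·20° lon, +13·10° lat → SW at lon -20°, lat 40°.
Square 7, 3: +7·2° lon, +3·1° lat → SW at lon -6°, lat 43°.
Subsquare a=0, u=20: +0·0.0833333° lon, +20·0.0416667° lat → SW at lon -6°, lat 43.8333°.
latitude 43.8333° N, longitude 6.0000° W.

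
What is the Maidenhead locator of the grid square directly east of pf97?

Longitude square 9; +1 → 10, wraps to 0, carry into field.
Longitude field P = 15; +1 → 16 = Q.
The latitude characters are unchanged.

QF07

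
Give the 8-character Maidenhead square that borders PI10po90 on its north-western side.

PI10po81

Longitude extended square 9; −1 → 8.
Latitude extended square 0; +1 → 1.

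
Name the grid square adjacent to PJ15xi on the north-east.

PJ25aj

Longitude subsquare x = 23; +1 → 24, wraps to 0 = a, carry into square.
Longitude square 1; +1 → 2.
Latitude subsquare i = 8; +1 → 9 = j.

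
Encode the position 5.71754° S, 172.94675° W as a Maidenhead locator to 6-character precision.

AI34mg

Shift to the Maidenhead origin (180°W, 90°S): lon 7.0532, lat 84.2825.
Field (20°×10°, letters A–R): 7.0532/20 → 0 → A, 84.2825/10 → 8 → I; chars AI.
Square (2°×1°, digits 0–9): 7.0532/2 → 3, 4.2825/1 → 4; chars 34.
Subsquare (5′×2.5′, letters a–x): 1.0532/0.0833333 → 12 → m, 0.2825/0.0416667 → 6 → g; chars mg.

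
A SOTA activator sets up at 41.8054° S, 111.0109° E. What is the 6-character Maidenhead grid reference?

OE58me

Shift to the Maidenhead origin (180°W, 90°S): lon 291.0109, lat 48.1946.
Field: lon ⌊291.0109/20⌋ = 14 → O; lat ⌊48.1946/10⌋ = 4 → E.
Square: lon ⌊11.0109/2⌋ = 5; lat ⌊8.1946/1⌋ = 8.
Subsquare: lon ⌊1.0109/0.0833333⌋ = 12 → m; lat ⌊0.1946/0.0416667⌋ = 4 → e.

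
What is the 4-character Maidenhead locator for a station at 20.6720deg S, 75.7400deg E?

Add 180° to longitude and 90° to latitude: 255.74, 69.33.
Field: 255.74/20 → 12 → M, 69.33/10 → 6 → G; chars MG.
Square: 15.74/2 → 7, 9.33/1 → 9; chars 79.

MG79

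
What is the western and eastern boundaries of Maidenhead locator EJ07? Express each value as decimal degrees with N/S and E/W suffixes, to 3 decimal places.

Field E=4, J=9: +4·20° lon, +9·10° lat → SW at lon -100°, lat 0°.
Square 0, 7: +0·2° lon, +7·1° lat → SW at lon -100°, lat 7°.
Cell spans 2° lon × 1° lat.
west 100.000° W, east 98.000° W.

100.000° W, 98.000° W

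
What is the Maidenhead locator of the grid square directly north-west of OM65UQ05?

Longitude extended square 0; −1 → -1, wraps to 9, carry into subsquare.
Longitude subsquare u = 20; −1 → 19 = t.
Latitude extended square 5; +1 → 6.

OM65tq96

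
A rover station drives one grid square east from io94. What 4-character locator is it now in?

JO04

Longitude square 9; +1 → 10, wraps to 0, carry into field.
Longitude field I = 8; +1 → 9 = J.
The latitude characters are unchanged.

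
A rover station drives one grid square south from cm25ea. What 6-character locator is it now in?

CM24ex

Latitude subsquare a = 0; −1 → -1, wraps to 23 = x, carry into square.
Latitude square 5; −1 → 4.
The longitude characters are unchanged.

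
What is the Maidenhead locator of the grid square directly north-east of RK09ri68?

RK09ri79

Longitude extended square 6; +1 → 7.
Latitude extended square 8; +1 → 9.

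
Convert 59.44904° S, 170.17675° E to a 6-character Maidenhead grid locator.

RD50cn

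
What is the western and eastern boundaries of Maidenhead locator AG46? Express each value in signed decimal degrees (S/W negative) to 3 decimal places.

Field A=0, G=6: +0·20° lon, +6·10° lat → SW at lon -180°, lat -30°.
Square 4, 6: +4·2° lon, +6·1° lat → SW at lon -172°, lat -24°.
Cell spans 2° lon × 1° lat.
west -172.000, east -170.000.

-172.000, -170.000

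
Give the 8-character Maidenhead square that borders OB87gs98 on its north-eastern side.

Longitude extended square 9; +1 → 10, wraps to 0, carry into subsquare.
Longitude subsquare g = 6; +1 → 7 = h.
Latitude extended square 8; +1 → 9.

OB87hs09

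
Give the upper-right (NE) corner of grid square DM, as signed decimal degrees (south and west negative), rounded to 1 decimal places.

40.0, -100.0

Field D=3, M=12: +3·20° lon, +12·10° lat → SW at lon -120°, lat 30°.
Cell spans 20° lon × 10° lat. NE corner is SW corner plus one full cell.
latitude 40.0, longitude -100.0.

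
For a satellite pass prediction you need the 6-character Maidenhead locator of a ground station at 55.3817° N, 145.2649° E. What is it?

QO25pj

Offset from 180°W / 90°S: lon 325.2649°, lat 145.3817°.
Field (20°×10°, letters A–R): lon ⌊325.2649/20⌋ = 16 → Q; lat ⌊145.3817/10⌋ = 14 → O.
Square (2°×1°, digits 0–9): lon ⌊5.2649/2⌋ = 2; lat ⌊5.3817/1⌋ = 5.
Subsquare (5′×2.5′, letters a–x): lon ⌊1.2649/0.0833333⌋ = 15 → p; lat ⌊0.3817/0.0416667⌋ = 9 → j.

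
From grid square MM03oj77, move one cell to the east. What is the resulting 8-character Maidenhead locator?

MM03oj87

Longitude extended square 7; +1 → 8.
The latitude characters are unchanged.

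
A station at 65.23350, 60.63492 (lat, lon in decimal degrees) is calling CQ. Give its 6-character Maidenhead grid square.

MP05hf

Offset from 180°W / 90°S: lon 240.6349°, lat 155.2335°.
Field (20°×10°, letters A–R): 240.6349/20 → 12 → M, 155.2335/10 → 15 → P; chars MP.
Square (2°×1°, digits 0–9): 0.6349/2 → 0, 5.2335/1 → 5; chars 05.
Subsquare (5′×2.5′, letters a–x): 0.6349/0.0833333 → 7 → h, 0.2335/0.0416667 → 5 → f; chars hf.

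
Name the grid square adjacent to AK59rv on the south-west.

AK59qu

Longitude subsquare r = 17; −1 → 16 = q.
Latitude subsquare v = 21; −1 → 20 = u.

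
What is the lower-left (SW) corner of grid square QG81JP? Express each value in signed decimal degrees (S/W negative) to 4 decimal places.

Field Q=16, G=6: +16·20° lon, +6·10° lat → SW at lon 140°, lat -30°.
Square 8, 1: +8·2° lon, +1·1° lat → SW at lon 156°, lat -29°.
Subsquare j=9, p=15: +9·0.0833333° lon, +15·0.0416667° lat → SW at lon 156.75°, lat -28.375°.
latitude -28.3750, longitude 156.7500.

-28.3750, 156.7500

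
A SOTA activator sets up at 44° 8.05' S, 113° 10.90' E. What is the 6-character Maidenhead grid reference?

OE65ou

Offset from 180°W / 90°S: lon 293.1817°, lat 45.8658°.
Field: lon ⌊293.1817/20⌋ = 14 → O; lat ⌊45.8658/10⌋ = 4 → E.
Square: lon ⌊13.1817/2⌋ = 6; lat ⌊5.8658/1⌋ = 5.
Subsquare: lon ⌊1.1817/0.0833333⌋ = 14 → o; lat ⌊0.8658/0.0416667⌋ = 20 → u.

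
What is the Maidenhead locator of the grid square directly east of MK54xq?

Longitude subsquare x = 23; +1 → 24, wraps to 0 = a, carry into square.
Longitude square 5; +1 → 6.
The latitude characters are unchanged.

MK64aq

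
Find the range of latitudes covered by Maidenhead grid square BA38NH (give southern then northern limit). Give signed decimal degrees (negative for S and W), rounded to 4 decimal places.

Field B=1, A=0: +1·20° lon, +0·10° lat → SW at lon -160°, lat -90°.
Square 3, 8: +3·2° lon, +8·1° lat → SW at lon -154°, lat -82°.
Subsquare n=13, h=7: +13·0.0833333° lon, +7·0.0416667° lat → SW at lon -152.917°, lat -81.7083°.
Cell spans 0.0833333° lon × 0.0416667° lat.
south -81.7083, north -81.6667.

-81.7083, -81.6667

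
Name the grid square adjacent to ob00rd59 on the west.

OB00rd49

Longitude extended square 5; −1 → 4.
The latitude characters are unchanged.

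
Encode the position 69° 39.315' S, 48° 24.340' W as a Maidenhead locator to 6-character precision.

GC50ti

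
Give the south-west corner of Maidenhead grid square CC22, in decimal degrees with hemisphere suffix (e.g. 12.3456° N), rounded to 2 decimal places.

68.00° S, 136.00° W

Field C=2, C=2: +2·20° lon, +2·10° lat → SW at lon -140°, lat -70°.
Square 2, 2: +2·2° lon, +2·1° lat → SW at lon -136°, lat -68°.
latitude 68.00° S, longitude 136.00° W.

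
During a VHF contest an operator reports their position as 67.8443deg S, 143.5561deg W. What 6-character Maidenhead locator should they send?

Shift to the Maidenhead origin (180°W, 90°S): lon 36.4439, lat 22.1557.
Field (20°×10°, letters A–R): lon ⌊36.4439/20⌋ = 1 → B; lat ⌊22.1557/10⌋ = 2 → C.
Square (2°×1°, digits 0–9): lon ⌊16.4439/2⌋ = 8; lat ⌊2.1557/1⌋ = 2.
Subsquare (5′×2.5′, letters a–x): lon ⌊0.4439/0.0833333⌋ = 5 → f; lat ⌊0.1557/0.0416667⌋ = 3 → d.

BC82fd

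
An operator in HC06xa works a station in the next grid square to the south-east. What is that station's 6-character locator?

HC15ax

Longitude subsquare x = 23; +1 → 24, wraps to 0 = a, carry into square.
Longitude square 0; +1 → 1.
Latitude subsquare a = 0; −1 → -1, wraps to 23 = x, carry into square.
Latitude square 6; −1 → 5.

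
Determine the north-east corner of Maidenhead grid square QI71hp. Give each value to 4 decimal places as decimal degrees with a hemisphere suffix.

8.3333° S, 154.6667° E

Field Q=16, I=8: +16·20° lon, +8·10° lat → SW at lon 140°, lat -10°.
Square 7, 1: +7·2° lon, +1·1° lat → SW at lon 154°, lat -9°.
Subsquare h=7, p=15: +7·0.0833333° lon, +15·0.0416667° lat → SW at lon 154.583°, lat -8.375°.
Cell spans 0.0833333° lon × 0.0416667° lat. NE corner is SW corner plus one full cell.
latitude 8.3333° S, longitude 154.6667° E.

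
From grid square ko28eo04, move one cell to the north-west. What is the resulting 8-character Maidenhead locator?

KO28do95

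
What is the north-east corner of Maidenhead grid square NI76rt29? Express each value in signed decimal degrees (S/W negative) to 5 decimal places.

Field N=13, I=8: +13·20° lon, +8·10° lat → SW at lon 80°, lat -10°.
Square 7, 6: +7·2° lon, +6·1° lat → SW at lon 94°, lat -4°.
Subsquare r=17, t=19: +17·0.0833333° lon, +19·0.0416667° lat → SW at lon 95.4167°, lat -3.20833°.
Extended square 2, 9: +2·0.00833333° lon, +9·0.00416667° lat → SW at lon 95.4333°, lat -3.17083°.
Cell spans 0.00833333° lon × 0.00416667° lat. NE corner is SW corner plus one full cell.
latitude -3.16667, longitude 95.44167.

-3.16667, 95.44167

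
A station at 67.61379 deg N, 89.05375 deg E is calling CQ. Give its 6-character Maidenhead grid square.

Shift to the Maidenhead origin (180°W, 90°S): lon 269.0537, lat 157.6138.
Field: lon ⌊269.0537/20⌋ = 13 → N; lat ⌊157.6138/10⌋ = 15 → P.
Square: lon ⌊9.0537/2⌋ = 4; lat ⌊7.6138/1⌋ = 7.
Subsquare: lon ⌊1.0537/0.0833333⌋ = 12 → m; lat ⌊0.6138/0.0416667⌋ = 14 → o.

NP47mo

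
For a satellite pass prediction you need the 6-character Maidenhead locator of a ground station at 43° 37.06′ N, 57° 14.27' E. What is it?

LN83oo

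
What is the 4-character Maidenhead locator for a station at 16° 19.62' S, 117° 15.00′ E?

OH83

Shift to the Maidenhead origin (180°W, 90°S): lon 297.25, lat 73.67.
Field (20°×10°, letters A–R): 297.25/20 → 14 → O, 73.67/10 → 7 → H; chars OH.
Square (2°×1°, digits 0–9): 17.25/2 → 8, 3.67/1 → 3; chars 83.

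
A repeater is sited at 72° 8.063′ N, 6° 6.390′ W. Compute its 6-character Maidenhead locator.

Add 180° to longitude and 90° to latitude: 173.8935, 162.1344.
Field: 173.8935/20 → 8 → I, 162.1344/10 → 16 → Q; chars IQ.
Square: 13.8935/2 → 6, 2.1344/1 → 2; chars 62.
Subsquare: 1.8935/0.0833333 → 22 → w, 0.1344/0.0416667 → 3 → d; chars wd.

IQ62wd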